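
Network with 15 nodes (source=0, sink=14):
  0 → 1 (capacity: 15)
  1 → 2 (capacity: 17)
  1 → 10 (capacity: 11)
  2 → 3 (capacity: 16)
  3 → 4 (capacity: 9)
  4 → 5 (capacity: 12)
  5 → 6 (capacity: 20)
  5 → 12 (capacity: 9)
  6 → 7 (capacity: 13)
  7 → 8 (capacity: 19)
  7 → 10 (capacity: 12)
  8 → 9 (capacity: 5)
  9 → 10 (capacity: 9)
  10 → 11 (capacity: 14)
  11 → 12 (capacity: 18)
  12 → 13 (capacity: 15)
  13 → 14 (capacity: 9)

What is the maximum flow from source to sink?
Maximum flow = 9

Max flow: 9

Flow assignment:
  0 → 1: 9/15
  1 → 2: 4/17
  1 → 10: 5/11
  2 → 3: 4/16
  3 → 4: 4/9
  4 → 5: 4/12
  5 → 12: 4/9
  10 → 11: 5/14
  11 → 12: 5/18
  12 → 13: 9/15
  13 → 14: 9/9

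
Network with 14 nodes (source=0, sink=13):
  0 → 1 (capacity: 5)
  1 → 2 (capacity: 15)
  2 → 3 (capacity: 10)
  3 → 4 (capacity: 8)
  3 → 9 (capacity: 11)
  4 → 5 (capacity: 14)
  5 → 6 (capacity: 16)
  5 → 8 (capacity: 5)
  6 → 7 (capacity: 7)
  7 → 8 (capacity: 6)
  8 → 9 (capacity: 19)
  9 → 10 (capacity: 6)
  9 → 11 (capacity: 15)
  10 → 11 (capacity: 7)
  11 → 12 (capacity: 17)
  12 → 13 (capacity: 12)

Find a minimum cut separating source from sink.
Min cut value = 5, edges: (0,1)

Min cut value: 5
Partition: S = [0], T = [1, 2, 3, 4, 5, 6, 7, 8, 9, 10, 11, 12, 13]
Cut edges: (0,1)

By max-flow min-cut theorem, max flow = min cut = 5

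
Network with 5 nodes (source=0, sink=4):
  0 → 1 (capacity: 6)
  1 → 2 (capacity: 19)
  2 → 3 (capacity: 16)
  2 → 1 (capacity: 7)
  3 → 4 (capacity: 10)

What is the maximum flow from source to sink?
Maximum flow = 6

Max flow: 6

Flow assignment:
  0 → 1: 6/6
  1 → 2: 6/19
  2 → 3: 6/16
  3 → 4: 6/10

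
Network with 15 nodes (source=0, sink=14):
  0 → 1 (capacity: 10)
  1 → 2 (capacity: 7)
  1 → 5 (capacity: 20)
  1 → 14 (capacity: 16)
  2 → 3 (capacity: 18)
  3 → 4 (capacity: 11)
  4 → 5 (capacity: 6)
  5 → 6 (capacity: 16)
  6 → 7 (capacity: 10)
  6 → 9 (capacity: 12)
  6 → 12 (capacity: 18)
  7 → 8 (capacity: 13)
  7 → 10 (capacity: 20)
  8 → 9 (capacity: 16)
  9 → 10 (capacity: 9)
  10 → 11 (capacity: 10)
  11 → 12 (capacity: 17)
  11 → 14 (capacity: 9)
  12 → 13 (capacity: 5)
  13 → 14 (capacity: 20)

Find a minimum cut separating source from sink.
Min cut value = 10, edges: (0,1)

Min cut value: 10
Partition: S = [0], T = [1, 2, 3, 4, 5, 6, 7, 8, 9, 10, 11, 12, 13, 14]
Cut edges: (0,1)

By max-flow min-cut theorem, max flow = min cut = 10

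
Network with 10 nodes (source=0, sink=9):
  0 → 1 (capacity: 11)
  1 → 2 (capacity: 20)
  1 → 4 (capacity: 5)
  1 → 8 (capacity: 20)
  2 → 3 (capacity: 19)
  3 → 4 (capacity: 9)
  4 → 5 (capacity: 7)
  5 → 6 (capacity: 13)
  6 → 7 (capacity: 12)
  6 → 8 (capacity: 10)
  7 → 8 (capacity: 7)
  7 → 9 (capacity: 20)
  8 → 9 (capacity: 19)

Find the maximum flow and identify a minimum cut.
Max flow = 11, Min cut edges: (0,1)

Maximum flow: 11
Minimum cut: (0,1)
Partition: S = [0], T = [1, 2, 3, 4, 5, 6, 7, 8, 9]

Max-flow min-cut theorem verified: both equal 11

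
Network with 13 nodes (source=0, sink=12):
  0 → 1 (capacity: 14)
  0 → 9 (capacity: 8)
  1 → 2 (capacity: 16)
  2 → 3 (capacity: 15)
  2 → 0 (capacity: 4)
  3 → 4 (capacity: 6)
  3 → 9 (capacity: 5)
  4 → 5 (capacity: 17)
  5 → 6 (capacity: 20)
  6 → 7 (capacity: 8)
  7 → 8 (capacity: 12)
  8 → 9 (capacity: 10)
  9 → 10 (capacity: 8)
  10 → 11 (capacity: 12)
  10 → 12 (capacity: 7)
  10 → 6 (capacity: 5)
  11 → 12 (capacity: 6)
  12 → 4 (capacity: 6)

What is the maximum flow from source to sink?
Maximum flow = 8

Max flow: 8

Flow assignment:
  0 → 1: 11/14
  1 → 2: 11/16
  2 → 3: 8/15
  2 → 0: 3/4
  3 → 4: 6/6
  3 → 9: 2/5
  4 → 5: 6/17
  5 → 6: 6/20
  6 → 7: 6/8
  7 → 8: 6/12
  8 → 9: 6/10
  9 → 10: 8/8
  10 → 11: 1/12
  10 → 12: 7/7
  11 → 12: 1/6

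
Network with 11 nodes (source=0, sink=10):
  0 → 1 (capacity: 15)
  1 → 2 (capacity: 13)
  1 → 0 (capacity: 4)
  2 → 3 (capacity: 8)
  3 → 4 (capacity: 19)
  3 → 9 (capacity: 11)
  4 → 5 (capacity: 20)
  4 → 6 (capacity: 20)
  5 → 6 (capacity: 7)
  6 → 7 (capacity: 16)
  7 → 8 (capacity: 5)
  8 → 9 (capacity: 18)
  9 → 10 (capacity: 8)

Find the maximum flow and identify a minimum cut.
Max flow = 8, Min cut edges: (9,10)

Maximum flow: 8
Minimum cut: (9,10)
Partition: S = [0, 1, 2, 3, 4, 5, 6, 7, 8, 9], T = [10]

Max-flow min-cut theorem verified: both equal 8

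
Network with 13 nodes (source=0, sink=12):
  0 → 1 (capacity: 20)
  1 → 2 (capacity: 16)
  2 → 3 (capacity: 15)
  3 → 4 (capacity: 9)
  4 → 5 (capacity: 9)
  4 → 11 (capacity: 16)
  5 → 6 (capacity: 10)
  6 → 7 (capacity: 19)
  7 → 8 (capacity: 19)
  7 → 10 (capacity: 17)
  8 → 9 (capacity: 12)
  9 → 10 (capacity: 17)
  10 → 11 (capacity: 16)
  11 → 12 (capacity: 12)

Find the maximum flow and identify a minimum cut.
Max flow = 9, Min cut edges: (3,4)

Maximum flow: 9
Minimum cut: (3,4)
Partition: S = [0, 1, 2, 3], T = [4, 5, 6, 7, 8, 9, 10, 11, 12]

Max-flow min-cut theorem verified: both equal 9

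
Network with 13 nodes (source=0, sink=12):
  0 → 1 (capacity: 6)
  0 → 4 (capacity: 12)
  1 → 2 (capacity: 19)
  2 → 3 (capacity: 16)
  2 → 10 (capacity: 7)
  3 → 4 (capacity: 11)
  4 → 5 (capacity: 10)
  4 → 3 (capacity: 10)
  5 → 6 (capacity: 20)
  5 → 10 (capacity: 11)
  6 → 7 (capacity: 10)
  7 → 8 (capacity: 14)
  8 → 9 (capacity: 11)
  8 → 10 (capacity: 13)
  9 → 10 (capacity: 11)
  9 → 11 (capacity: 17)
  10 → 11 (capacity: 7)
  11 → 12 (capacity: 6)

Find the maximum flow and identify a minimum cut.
Max flow = 6, Min cut edges: (11,12)

Maximum flow: 6
Minimum cut: (11,12)
Partition: S = [0, 1, 2, 3, 4, 5, 6, 7, 8, 9, 10, 11], T = [12]

Max-flow min-cut theorem verified: both equal 6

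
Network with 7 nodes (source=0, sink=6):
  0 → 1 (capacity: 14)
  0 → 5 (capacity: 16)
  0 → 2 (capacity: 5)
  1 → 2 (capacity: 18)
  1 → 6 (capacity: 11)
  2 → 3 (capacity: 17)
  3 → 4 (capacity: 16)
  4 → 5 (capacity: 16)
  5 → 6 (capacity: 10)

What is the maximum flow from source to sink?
Maximum flow = 21

Max flow: 21

Flow assignment:
  0 → 1: 14/14
  0 → 5: 2/16
  0 → 2: 5/5
  1 → 2: 3/18
  1 → 6: 11/11
  2 → 3: 8/17
  3 → 4: 8/16
  4 → 5: 8/16
  5 → 6: 10/10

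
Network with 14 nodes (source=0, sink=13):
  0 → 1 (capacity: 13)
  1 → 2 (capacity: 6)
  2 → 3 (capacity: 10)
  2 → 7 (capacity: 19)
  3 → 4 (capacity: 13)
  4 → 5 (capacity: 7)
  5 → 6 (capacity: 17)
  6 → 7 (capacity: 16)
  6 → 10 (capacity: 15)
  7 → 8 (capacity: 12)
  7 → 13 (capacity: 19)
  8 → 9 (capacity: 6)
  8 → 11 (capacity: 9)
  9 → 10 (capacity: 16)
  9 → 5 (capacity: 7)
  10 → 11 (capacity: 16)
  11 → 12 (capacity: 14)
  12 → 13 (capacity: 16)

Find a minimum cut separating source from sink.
Min cut value = 6, edges: (1,2)

Min cut value: 6
Partition: S = [0, 1], T = [2, 3, 4, 5, 6, 7, 8, 9, 10, 11, 12, 13]
Cut edges: (1,2)

By max-flow min-cut theorem, max flow = min cut = 6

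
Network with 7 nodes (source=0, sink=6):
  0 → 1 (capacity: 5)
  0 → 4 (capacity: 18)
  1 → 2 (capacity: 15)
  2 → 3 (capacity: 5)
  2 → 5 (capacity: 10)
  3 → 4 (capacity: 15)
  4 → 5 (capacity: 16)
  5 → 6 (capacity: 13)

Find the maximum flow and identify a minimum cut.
Max flow = 13, Min cut edges: (5,6)

Maximum flow: 13
Minimum cut: (5,6)
Partition: S = [0, 1, 2, 3, 4, 5], T = [6]

Max-flow min-cut theorem verified: both equal 13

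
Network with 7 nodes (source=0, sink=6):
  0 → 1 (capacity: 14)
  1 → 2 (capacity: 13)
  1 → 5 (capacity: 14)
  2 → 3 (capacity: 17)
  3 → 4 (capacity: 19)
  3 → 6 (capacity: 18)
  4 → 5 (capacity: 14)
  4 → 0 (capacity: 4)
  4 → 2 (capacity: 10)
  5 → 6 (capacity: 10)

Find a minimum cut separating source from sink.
Min cut value = 14, edges: (0,1)

Min cut value: 14
Partition: S = [0], T = [1, 2, 3, 4, 5, 6]
Cut edges: (0,1)

By max-flow min-cut theorem, max flow = min cut = 14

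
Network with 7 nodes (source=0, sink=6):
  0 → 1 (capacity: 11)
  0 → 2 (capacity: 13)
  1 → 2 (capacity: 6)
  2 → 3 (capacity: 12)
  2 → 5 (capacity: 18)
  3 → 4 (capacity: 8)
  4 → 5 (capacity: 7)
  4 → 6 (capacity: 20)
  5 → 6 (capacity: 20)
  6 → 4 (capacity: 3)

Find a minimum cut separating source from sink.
Min cut value = 19, edges: (0,2), (1,2)

Min cut value: 19
Partition: S = [0, 1], T = [2, 3, 4, 5, 6]
Cut edges: (0,2), (1,2)

By max-flow min-cut theorem, max flow = min cut = 19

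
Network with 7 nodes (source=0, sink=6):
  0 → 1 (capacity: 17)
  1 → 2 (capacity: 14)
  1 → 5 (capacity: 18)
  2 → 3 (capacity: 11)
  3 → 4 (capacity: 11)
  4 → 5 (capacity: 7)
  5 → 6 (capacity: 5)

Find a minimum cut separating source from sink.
Min cut value = 5, edges: (5,6)

Min cut value: 5
Partition: S = [0, 1, 2, 3, 4, 5], T = [6]
Cut edges: (5,6)

By max-flow min-cut theorem, max flow = min cut = 5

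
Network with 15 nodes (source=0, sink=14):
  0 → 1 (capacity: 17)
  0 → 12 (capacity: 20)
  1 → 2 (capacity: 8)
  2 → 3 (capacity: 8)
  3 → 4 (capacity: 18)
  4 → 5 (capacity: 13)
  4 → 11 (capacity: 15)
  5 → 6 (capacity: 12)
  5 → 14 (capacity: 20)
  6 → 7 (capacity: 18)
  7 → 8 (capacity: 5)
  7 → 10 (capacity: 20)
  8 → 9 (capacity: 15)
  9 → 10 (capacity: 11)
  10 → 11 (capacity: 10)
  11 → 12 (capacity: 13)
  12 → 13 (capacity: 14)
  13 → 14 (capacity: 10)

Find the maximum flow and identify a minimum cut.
Max flow = 18, Min cut edges: (2,3), (13,14)

Maximum flow: 18
Minimum cut: (2,3), (13,14)
Partition: S = [0, 1, 2, 6, 7, 8, 9, 10, 11, 12, 13], T = [3, 4, 5, 14]

Max-flow min-cut theorem verified: both equal 18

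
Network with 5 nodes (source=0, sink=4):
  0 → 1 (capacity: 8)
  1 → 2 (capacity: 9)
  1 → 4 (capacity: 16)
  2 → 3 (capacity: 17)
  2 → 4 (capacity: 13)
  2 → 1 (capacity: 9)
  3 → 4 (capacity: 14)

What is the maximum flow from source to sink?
Maximum flow = 8

Max flow: 8

Flow assignment:
  0 → 1: 8/8
  1 → 4: 8/16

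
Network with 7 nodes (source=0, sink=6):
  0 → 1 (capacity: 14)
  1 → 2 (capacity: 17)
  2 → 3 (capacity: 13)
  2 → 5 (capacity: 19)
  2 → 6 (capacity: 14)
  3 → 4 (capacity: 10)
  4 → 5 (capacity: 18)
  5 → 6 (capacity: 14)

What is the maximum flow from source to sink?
Maximum flow = 14

Max flow: 14

Flow assignment:
  0 → 1: 14/14
  1 → 2: 14/17
  2 → 6: 14/14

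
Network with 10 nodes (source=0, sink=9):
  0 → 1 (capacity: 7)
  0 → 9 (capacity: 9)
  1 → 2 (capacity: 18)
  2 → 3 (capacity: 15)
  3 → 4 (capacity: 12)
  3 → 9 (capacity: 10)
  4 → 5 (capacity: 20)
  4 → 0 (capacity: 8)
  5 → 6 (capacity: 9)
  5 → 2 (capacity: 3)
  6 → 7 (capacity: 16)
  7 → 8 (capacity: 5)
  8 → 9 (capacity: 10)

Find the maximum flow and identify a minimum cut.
Max flow = 16, Min cut edges: (0,1), (0,9)

Maximum flow: 16
Minimum cut: (0,1), (0,9)
Partition: S = [0], T = [1, 2, 3, 4, 5, 6, 7, 8, 9]

Max-flow min-cut theorem verified: both equal 16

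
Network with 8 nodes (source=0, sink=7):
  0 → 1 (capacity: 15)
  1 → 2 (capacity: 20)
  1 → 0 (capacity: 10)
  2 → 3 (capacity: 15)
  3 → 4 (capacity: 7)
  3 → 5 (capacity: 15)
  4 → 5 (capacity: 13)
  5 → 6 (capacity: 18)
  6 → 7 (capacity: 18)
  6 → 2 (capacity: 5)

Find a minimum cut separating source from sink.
Min cut value = 15, edges: (2,3)

Min cut value: 15
Partition: S = [0, 1, 2], T = [3, 4, 5, 6, 7]
Cut edges: (2,3)

By max-flow min-cut theorem, max flow = min cut = 15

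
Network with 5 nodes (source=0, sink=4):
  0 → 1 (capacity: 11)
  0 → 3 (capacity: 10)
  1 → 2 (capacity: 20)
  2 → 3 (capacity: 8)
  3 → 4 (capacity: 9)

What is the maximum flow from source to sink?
Maximum flow = 9

Max flow: 9

Flow assignment:
  0 → 1: 8/11
  0 → 3: 1/10
  1 → 2: 8/20
  2 → 3: 8/8
  3 → 4: 9/9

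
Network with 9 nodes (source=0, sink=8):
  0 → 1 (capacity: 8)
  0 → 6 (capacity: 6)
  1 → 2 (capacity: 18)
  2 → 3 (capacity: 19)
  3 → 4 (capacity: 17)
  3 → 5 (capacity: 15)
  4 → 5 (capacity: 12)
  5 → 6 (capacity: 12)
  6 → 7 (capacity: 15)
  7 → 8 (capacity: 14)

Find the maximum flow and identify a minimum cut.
Max flow = 14, Min cut edges: (7,8)

Maximum flow: 14
Minimum cut: (7,8)
Partition: S = [0, 1, 2, 3, 4, 5, 6, 7], T = [8]

Max-flow min-cut theorem verified: both equal 14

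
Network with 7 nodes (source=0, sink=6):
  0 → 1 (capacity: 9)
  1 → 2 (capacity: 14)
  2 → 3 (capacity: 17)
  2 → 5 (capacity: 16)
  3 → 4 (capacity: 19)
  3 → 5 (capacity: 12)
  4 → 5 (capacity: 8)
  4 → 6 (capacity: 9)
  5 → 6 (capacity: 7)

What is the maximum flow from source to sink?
Maximum flow = 9

Max flow: 9

Flow assignment:
  0 → 1: 9/9
  1 → 2: 9/14
  2 → 3: 2/17
  2 → 5: 7/16
  3 → 4: 2/19
  4 → 6: 2/9
  5 → 6: 7/7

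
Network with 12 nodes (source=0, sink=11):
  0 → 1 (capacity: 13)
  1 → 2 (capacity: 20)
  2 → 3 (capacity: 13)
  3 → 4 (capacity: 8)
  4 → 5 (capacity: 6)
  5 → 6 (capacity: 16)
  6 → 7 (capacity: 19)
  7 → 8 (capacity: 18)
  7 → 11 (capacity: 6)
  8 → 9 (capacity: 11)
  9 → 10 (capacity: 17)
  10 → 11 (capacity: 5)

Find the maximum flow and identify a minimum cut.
Max flow = 6, Min cut edges: (4,5)

Maximum flow: 6
Minimum cut: (4,5)
Partition: S = [0, 1, 2, 3, 4], T = [5, 6, 7, 8, 9, 10, 11]

Max-flow min-cut theorem verified: both equal 6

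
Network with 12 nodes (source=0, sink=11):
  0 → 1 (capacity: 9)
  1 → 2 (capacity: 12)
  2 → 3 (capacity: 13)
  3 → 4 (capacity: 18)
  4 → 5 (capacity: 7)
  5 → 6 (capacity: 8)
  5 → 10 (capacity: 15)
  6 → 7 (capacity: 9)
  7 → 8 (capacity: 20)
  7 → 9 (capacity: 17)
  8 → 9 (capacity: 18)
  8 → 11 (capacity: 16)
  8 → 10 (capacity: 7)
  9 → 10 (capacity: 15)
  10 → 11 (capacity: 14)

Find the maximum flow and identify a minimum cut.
Max flow = 7, Min cut edges: (4,5)

Maximum flow: 7
Minimum cut: (4,5)
Partition: S = [0, 1, 2, 3, 4], T = [5, 6, 7, 8, 9, 10, 11]

Max-flow min-cut theorem verified: both equal 7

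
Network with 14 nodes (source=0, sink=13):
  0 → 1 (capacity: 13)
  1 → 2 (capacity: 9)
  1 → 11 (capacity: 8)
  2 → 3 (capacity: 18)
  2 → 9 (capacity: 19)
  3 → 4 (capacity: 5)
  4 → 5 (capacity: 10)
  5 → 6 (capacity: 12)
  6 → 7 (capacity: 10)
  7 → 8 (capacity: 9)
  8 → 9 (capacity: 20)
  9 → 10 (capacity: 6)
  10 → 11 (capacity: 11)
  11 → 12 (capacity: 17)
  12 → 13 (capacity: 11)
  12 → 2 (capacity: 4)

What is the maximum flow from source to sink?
Maximum flow = 11

Max flow: 11

Flow assignment:
  0 → 1: 11/13
  1 → 2: 5/9
  1 → 11: 6/8
  2 → 9: 5/19
  9 → 10: 5/6
  10 → 11: 5/11
  11 → 12: 11/17
  12 → 13: 11/11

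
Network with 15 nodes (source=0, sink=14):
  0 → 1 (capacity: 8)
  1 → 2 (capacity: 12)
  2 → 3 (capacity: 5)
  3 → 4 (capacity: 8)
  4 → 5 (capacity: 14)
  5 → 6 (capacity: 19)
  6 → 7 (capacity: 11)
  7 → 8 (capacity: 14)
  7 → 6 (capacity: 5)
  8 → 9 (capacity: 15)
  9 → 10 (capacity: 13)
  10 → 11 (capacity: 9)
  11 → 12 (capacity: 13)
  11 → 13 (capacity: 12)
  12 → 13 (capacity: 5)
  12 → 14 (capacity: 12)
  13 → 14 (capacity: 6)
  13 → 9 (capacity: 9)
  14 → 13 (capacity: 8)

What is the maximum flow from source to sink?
Maximum flow = 5

Max flow: 5

Flow assignment:
  0 → 1: 5/8
  1 → 2: 5/12
  2 → 3: 5/5
  3 → 4: 5/8
  4 → 5: 5/14
  5 → 6: 5/19
  6 → 7: 5/11
  7 → 8: 5/14
  8 → 9: 5/15
  9 → 10: 5/13
  10 → 11: 5/9
  11 → 12: 5/13
  12 → 14: 5/12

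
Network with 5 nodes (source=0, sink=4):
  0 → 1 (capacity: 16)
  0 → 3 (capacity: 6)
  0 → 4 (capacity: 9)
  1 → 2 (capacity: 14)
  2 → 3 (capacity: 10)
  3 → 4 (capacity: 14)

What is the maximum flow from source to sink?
Maximum flow = 23

Max flow: 23

Flow assignment:
  0 → 1: 10/16
  0 → 3: 4/6
  0 → 4: 9/9
  1 → 2: 10/14
  2 → 3: 10/10
  3 → 4: 14/14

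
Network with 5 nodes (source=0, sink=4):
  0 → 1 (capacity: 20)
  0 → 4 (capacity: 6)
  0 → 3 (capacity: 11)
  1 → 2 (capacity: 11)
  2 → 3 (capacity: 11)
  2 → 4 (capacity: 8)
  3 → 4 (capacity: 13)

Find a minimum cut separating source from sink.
Min cut value = 27, edges: (0,4), (2,4), (3,4)

Min cut value: 27
Partition: S = [0, 1, 2, 3], T = [4]
Cut edges: (0,4), (2,4), (3,4)

By max-flow min-cut theorem, max flow = min cut = 27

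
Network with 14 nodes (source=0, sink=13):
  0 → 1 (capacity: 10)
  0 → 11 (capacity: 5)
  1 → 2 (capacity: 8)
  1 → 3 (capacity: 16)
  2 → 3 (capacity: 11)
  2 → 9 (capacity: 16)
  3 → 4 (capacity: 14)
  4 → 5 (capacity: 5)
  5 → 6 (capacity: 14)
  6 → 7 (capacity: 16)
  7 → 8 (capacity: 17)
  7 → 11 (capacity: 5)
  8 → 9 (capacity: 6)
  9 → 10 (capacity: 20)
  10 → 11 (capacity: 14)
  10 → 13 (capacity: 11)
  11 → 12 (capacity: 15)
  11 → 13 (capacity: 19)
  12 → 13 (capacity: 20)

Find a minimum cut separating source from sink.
Min cut value = 15, edges: (0,1), (0,11)

Min cut value: 15
Partition: S = [0], T = [1, 2, 3, 4, 5, 6, 7, 8, 9, 10, 11, 12, 13]
Cut edges: (0,1), (0,11)

By max-flow min-cut theorem, max flow = min cut = 15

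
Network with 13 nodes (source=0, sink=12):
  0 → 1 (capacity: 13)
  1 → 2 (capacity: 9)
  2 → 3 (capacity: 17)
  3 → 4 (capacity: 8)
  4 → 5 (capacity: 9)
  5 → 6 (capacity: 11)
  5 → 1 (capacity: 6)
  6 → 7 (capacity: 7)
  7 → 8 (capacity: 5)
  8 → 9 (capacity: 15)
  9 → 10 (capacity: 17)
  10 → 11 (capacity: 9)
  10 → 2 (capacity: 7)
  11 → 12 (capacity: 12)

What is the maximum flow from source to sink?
Maximum flow = 5

Max flow: 5

Flow assignment:
  0 → 1: 5/13
  1 → 2: 8/9
  2 → 3: 8/17
  3 → 4: 8/8
  4 → 5: 8/9
  5 → 6: 5/11
  5 → 1: 3/6
  6 → 7: 5/7
  7 → 8: 5/5
  8 → 9: 5/15
  9 → 10: 5/17
  10 → 11: 5/9
  11 → 12: 5/12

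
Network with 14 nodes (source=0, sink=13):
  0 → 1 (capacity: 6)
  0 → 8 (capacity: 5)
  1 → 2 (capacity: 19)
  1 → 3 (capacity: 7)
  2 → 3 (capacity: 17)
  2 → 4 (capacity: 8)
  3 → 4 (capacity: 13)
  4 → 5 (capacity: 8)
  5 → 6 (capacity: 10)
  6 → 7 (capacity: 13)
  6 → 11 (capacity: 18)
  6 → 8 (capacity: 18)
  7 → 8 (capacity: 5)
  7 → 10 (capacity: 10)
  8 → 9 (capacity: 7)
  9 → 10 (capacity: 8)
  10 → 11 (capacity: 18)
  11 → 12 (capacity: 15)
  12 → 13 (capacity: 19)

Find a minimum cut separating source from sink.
Min cut value = 11, edges: (0,1), (0,8)

Min cut value: 11
Partition: S = [0], T = [1, 2, 3, 4, 5, 6, 7, 8, 9, 10, 11, 12, 13]
Cut edges: (0,1), (0,8)

By max-flow min-cut theorem, max flow = min cut = 11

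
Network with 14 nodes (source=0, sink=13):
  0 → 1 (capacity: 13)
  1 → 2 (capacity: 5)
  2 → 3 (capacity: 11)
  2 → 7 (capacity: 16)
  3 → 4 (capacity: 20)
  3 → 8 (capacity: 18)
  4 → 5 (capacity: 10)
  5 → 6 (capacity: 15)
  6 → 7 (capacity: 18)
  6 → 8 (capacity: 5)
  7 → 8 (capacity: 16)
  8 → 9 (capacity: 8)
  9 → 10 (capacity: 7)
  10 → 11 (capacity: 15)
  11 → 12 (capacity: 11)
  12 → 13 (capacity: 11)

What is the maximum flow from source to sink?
Maximum flow = 5

Max flow: 5

Flow assignment:
  0 → 1: 5/13
  1 → 2: 5/5
  2 → 3: 5/11
  3 → 8: 5/18
  8 → 9: 5/8
  9 → 10: 5/7
  10 → 11: 5/15
  11 → 12: 5/11
  12 → 13: 5/11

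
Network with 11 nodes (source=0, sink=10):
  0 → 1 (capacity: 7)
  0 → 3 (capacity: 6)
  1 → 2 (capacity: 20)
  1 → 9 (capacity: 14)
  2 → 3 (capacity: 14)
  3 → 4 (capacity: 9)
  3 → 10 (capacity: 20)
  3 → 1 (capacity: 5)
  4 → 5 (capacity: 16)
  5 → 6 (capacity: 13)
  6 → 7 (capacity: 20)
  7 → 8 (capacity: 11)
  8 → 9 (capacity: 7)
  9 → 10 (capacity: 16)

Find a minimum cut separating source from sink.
Min cut value = 13, edges: (0,1), (0,3)

Min cut value: 13
Partition: S = [0], T = [1, 2, 3, 4, 5, 6, 7, 8, 9, 10]
Cut edges: (0,1), (0,3)

By max-flow min-cut theorem, max flow = min cut = 13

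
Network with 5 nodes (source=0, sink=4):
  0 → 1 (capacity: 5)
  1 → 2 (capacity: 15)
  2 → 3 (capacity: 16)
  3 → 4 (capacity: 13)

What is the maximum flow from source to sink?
Maximum flow = 5

Max flow: 5

Flow assignment:
  0 → 1: 5/5
  1 → 2: 5/15
  2 → 3: 5/16
  3 → 4: 5/13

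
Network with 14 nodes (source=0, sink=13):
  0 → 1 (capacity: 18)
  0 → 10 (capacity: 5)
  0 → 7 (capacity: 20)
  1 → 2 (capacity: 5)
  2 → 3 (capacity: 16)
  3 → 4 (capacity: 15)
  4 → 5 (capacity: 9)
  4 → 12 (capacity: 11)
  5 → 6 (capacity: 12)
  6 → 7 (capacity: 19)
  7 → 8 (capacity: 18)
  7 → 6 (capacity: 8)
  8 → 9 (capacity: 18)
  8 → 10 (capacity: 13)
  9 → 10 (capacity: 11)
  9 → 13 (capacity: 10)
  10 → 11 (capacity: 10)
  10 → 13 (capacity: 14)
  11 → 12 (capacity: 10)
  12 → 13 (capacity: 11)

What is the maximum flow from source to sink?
Maximum flow = 28

Max flow: 28

Flow assignment:
  0 → 1: 5/18
  0 → 10: 5/5
  0 → 7: 18/20
  1 → 2: 5/5
  2 → 3: 5/16
  3 → 4: 5/15
  4 → 12: 5/11
  7 → 8: 18/18
  8 → 9: 18/18
  9 → 10: 8/11
  9 → 13: 10/10
  10 → 13: 13/14
  12 → 13: 5/11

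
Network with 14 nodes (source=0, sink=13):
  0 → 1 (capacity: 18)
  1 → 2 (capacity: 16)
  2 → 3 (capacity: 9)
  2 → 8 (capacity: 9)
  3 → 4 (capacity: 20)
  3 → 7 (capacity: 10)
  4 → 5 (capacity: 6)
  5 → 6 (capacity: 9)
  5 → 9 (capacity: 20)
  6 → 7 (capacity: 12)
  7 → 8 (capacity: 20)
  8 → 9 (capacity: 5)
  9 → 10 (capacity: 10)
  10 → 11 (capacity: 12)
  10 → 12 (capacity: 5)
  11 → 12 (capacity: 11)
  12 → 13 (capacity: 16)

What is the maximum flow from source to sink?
Maximum flow = 10

Max flow: 10

Flow assignment:
  0 → 1: 10/18
  1 → 2: 10/16
  2 → 3: 6/9
  2 → 8: 4/9
  3 → 4: 6/20
  4 → 5: 6/6
  5 → 9: 6/20
  8 → 9: 4/5
  9 → 10: 10/10
  10 → 11: 5/12
  10 → 12: 5/5
  11 → 12: 5/11
  12 → 13: 10/16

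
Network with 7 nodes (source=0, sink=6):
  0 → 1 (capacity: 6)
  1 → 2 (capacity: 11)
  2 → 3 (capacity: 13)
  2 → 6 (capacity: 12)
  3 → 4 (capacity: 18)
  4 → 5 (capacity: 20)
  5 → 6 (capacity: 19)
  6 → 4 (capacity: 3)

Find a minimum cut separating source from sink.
Min cut value = 6, edges: (0,1)

Min cut value: 6
Partition: S = [0], T = [1, 2, 3, 4, 5, 6]
Cut edges: (0,1)

By max-flow min-cut theorem, max flow = min cut = 6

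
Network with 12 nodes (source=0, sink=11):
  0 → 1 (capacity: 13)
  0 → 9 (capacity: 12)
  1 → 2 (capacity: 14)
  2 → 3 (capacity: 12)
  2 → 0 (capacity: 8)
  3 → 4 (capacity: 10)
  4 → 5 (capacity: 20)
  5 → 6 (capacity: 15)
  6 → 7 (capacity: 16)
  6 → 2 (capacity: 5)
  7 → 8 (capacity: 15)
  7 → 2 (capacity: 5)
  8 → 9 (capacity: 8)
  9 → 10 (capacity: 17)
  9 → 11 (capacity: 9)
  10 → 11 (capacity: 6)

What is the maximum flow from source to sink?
Maximum flow = 15

Max flow: 15

Flow assignment:
  0 → 1: 13/13
  0 → 9: 7/12
  1 → 2: 13/14
  2 → 3: 10/12
  2 → 0: 5/8
  3 → 4: 10/10
  4 → 5: 10/20
  5 → 6: 10/15
  6 → 7: 10/16
  7 → 8: 8/15
  7 → 2: 2/5
  8 → 9: 8/8
  9 → 10: 6/17
  9 → 11: 9/9
  10 → 11: 6/6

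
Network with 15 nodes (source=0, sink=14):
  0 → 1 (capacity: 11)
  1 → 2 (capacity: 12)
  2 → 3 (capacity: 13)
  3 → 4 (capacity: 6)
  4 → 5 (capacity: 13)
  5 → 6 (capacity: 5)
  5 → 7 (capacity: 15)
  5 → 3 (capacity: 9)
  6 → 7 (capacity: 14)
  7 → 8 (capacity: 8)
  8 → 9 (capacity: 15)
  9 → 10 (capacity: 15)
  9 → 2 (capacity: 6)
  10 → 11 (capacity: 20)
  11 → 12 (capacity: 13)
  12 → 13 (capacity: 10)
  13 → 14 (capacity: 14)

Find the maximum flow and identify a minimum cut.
Max flow = 6, Min cut edges: (3,4)

Maximum flow: 6
Minimum cut: (3,4)
Partition: S = [0, 1, 2, 3], T = [4, 5, 6, 7, 8, 9, 10, 11, 12, 13, 14]

Max-flow min-cut theorem verified: both equal 6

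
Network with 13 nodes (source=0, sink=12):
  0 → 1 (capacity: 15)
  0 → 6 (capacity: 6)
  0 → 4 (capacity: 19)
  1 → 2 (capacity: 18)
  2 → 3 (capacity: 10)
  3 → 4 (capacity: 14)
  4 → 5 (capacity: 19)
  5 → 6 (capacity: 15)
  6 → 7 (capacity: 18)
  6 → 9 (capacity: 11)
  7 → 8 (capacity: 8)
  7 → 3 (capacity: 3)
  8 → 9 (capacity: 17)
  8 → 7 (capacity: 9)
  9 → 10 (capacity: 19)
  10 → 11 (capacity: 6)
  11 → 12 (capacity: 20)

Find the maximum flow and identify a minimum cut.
Max flow = 6, Min cut edges: (10,11)

Maximum flow: 6
Minimum cut: (10,11)
Partition: S = [0, 1, 2, 3, 4, 5, 6, 7, 8, 9, 10], T = [11, 12]

Max-flow min-cut theorem verified: both equal 6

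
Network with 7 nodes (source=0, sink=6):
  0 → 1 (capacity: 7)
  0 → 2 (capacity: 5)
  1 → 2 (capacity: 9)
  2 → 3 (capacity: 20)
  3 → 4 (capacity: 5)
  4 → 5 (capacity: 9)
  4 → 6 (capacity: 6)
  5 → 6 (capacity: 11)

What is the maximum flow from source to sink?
Maximum flow = 5

Max flow: 5

Flow assignment:
  0 → 1: 5/7
  1 → 2: 5/9
  2 → 3: 5/20
  3 → 4: 5/5
  4 → 6: 5/6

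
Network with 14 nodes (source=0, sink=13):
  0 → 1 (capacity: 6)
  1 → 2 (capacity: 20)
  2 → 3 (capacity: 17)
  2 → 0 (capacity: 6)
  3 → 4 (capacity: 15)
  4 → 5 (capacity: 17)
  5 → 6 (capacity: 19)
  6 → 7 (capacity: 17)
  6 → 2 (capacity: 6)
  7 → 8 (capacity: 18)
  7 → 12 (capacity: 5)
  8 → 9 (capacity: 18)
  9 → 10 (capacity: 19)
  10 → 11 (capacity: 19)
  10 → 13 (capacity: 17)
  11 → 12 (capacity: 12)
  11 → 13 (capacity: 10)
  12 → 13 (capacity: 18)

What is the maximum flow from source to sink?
Maximum flow = 6

Max flow: 6

Flow assignment:
  0 → 1: 6/6
  1 → 2: 6/20
  2 → 3: 6/17
  3 → 4: 6/15
  4 → 5: 6/17
  5 → 6: 6/19
  6 → 7: 6/17
  7 → 8: 1/18
  7 → 12: 5/5
  8 → 9: 1/18
  9 → 10: 1/19
  10 → 13: 1/17
  12 → 13: 5/18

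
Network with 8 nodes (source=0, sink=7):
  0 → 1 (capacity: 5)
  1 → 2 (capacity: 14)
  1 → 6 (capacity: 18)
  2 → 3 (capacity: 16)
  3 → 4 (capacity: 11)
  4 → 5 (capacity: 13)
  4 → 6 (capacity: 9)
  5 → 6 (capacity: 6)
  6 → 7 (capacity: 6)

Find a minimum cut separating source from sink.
Min cut value = 5, edges: (0,1)

Min cut value: 5
Partition: S = [0], T = [1, 2, 3, 4, 5, 6, 7]
Cut edges: (0,1)

By max-flow min-cut theorem, max flow = min cut = 5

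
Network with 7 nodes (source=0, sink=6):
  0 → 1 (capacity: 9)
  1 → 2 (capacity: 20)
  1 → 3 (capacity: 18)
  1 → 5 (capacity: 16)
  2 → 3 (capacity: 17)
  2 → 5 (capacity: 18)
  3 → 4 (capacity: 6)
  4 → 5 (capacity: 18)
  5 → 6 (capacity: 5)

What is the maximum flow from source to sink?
Maximum flow = 5

Max flow: 5

Flow assignment:
  0 → 1: 5/9
  1 → 5: 5/16
  5 → 6: 5/5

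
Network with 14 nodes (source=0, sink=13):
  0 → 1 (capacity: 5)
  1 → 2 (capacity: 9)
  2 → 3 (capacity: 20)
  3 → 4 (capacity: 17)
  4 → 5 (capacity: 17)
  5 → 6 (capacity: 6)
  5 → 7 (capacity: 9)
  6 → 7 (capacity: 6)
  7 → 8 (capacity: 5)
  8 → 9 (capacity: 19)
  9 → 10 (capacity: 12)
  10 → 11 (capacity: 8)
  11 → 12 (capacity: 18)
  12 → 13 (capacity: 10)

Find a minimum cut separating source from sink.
Min cut value = 5, edges: (7,8)

Min cut value: 5
Partition: S = [0, 1, 2, 3, 4, 5, 6, 7], T = [8, 9, 10, 11, 12, 13]
Cut edges: (7,8)

By max-flow min-cut theorem, max flow = min cut = 5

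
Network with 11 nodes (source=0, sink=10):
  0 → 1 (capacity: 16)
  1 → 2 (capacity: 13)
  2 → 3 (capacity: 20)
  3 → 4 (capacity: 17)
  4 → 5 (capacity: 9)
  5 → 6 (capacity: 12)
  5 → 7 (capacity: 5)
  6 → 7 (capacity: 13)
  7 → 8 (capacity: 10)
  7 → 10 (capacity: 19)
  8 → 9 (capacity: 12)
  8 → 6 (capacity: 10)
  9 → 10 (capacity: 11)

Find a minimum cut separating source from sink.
Min cut value = 9, edges: (4,5)

Min cut value: 9
Partition: S = [0, 1, 2, 3, 4], T = [5, 6, 7, 8, 9, 10]
Cut edges: (4,5)

By max-flow min-cut theorem, max flow = min cut = 9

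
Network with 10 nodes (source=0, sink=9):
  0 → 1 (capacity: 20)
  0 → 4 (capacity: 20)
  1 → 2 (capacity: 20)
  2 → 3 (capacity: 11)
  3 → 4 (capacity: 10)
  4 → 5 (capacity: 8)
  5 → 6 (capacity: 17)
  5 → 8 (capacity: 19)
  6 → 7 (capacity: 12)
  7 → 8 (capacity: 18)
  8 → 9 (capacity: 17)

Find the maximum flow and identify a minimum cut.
Max flow = 8, Min cut edges: (4,5)

Maximum flow: 8
Minimum cut: (4,5)
Partition: S = [0, 1, 2, 3, 4], T = [5, 6, 7, 8, 9]

Max-flow min-cut theorem verified: both equal 8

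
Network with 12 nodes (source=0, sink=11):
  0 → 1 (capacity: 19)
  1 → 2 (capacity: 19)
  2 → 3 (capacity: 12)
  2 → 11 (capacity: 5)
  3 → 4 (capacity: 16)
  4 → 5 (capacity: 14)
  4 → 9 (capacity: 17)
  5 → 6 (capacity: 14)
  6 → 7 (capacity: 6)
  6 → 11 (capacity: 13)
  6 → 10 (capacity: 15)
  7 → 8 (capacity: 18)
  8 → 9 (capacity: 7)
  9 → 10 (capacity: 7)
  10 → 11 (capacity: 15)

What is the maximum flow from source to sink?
Maximum flow = 17

Max flow: 17

Flow assignment:
  0 → 1: 17/19
  1 → 2: 17/19
  2 → 3: 12/12
  2 → 11: 5/5
  3 → 4: 12/16
  4 → 5: 12/14
  5 → 6: 12/14
  6 → 11: 12/13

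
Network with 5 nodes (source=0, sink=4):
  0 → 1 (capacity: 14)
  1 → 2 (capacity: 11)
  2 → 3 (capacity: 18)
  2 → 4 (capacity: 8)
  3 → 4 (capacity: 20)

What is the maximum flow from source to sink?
Maximum flow = 11

Max flow: 11

Flow assignment:
  0 → 1: 11/14
  1 → 2: 11/11
  2 → 3: 3/18
  2 → 4: 8/8
  3 → 4: 3/20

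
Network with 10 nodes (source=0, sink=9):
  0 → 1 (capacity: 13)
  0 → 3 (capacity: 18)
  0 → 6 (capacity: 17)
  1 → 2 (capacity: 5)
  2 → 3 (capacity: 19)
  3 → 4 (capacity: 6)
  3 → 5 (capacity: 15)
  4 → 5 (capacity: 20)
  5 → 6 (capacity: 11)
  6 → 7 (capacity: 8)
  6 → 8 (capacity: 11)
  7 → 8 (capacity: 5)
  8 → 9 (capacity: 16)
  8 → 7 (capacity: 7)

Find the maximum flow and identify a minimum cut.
Max flow = 16, Min cut edges: (8,9)

Maximum flow: 16
Minimum cut: (8,9)
Partition: S = [0, 1, 2, 3, 4, 5, 6, 7, 8], T = [9]

Max-flow min-cut theorem verified: both equal 16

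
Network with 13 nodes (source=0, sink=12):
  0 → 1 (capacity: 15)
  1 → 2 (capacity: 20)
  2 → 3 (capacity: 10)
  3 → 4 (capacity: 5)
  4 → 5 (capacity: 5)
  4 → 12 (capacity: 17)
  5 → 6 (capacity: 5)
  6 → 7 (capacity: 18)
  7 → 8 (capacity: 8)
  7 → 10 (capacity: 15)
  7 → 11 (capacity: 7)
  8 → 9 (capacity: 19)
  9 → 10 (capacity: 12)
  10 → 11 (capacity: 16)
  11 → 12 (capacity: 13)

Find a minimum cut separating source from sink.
Min cut value = 5, edges: (3,4)

Min cut value: 5
Partition: S = [0, 1, 2, 3], T = [4, 5, 6, 7, 8, 9, 10, 11, 12]
Cut edges: (3,4)

By max-flow min-cut theorem, max flow = min cut = 5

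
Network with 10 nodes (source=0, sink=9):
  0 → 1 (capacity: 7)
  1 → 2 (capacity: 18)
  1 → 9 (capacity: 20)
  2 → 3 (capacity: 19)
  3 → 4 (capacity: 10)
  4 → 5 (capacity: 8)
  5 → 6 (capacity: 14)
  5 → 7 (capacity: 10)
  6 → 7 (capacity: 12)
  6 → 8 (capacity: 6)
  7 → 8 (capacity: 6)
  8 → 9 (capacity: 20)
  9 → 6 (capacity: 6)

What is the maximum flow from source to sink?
Maximum flow = 7

Max flow: 7

Flow assignment:
  0 → 1: 7/7
  1 → 9: 7/20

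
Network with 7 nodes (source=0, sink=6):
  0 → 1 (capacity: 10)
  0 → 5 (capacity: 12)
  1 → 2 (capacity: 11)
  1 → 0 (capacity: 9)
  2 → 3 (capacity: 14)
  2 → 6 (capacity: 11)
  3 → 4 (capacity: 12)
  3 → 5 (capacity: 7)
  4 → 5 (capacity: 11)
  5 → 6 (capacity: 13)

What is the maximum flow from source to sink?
Maximum flow = 22

Max flow: 22

Flow assignment:
  0 → 1: 10/10
  0 → 5: 12/12
  1 → 2: 10/11
  2 → 6: 10/11
  5 → 6: 12/13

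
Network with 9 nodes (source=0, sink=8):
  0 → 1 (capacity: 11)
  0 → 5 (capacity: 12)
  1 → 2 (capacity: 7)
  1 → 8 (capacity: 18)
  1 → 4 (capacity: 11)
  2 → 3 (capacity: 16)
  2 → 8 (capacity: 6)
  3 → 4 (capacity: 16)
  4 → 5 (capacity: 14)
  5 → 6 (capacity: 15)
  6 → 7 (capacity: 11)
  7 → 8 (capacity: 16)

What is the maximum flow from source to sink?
Maximum flow = 22

Max flow: 22

Flow assignment:
  0 → 1: 11/11
  0 → 5: 11/12
  1 → 8: 11/18
  5 → 6: 11/15
  6 → 7: 11/11
  7 → 8: 11/16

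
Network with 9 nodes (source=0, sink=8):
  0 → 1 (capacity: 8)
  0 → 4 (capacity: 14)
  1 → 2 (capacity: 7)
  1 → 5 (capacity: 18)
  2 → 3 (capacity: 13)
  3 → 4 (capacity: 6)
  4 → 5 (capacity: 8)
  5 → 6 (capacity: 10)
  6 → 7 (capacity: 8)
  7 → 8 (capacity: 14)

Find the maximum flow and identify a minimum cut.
Max flow = 8, Min cut edges: (6,7)

Maximum flow: 8
Minimum cut: (6,7)
Partition: S = [0, 1, 2, 3, 4, 5, 6], T = [7, 8]

Max-flow min-cut theorem verified: both equal 8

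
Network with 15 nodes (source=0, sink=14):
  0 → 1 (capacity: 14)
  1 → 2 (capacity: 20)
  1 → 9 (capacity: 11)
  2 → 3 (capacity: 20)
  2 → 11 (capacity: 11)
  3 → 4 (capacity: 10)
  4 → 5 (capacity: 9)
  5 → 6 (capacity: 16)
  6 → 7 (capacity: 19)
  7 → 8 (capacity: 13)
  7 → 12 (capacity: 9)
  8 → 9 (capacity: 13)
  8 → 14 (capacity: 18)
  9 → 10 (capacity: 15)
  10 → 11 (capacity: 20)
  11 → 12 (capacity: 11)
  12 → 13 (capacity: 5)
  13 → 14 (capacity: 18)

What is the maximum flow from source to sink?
Maximum flow = 14

Max flow: 14

Flow assignment:
  0 → 1: 14/14
  1 → 2: 14/20
  2 → 3: 9/20
  2 → 11: 5/11
  3 → 4: 9/10
  4 → 5: 9/9
  5 → 6: 9/16
  6 → 7: 9/19
  7 → 8: 9/13
  8 → 14: 9/18
  11 → 12: 5/11
  12 → 13: 5/5
  13 → 14: 5/18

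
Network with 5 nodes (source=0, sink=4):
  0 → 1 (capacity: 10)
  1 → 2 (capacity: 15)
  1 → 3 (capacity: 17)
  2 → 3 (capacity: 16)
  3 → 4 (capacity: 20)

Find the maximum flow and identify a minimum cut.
Max flow = 10, Min cut edges: (0,1)

Maximum flow: 10
Minimum cut: (0,1)
Partition: S = [0], T = [1, 2, 3, 4]

Max-flow min-cut theorem verified: both equal 10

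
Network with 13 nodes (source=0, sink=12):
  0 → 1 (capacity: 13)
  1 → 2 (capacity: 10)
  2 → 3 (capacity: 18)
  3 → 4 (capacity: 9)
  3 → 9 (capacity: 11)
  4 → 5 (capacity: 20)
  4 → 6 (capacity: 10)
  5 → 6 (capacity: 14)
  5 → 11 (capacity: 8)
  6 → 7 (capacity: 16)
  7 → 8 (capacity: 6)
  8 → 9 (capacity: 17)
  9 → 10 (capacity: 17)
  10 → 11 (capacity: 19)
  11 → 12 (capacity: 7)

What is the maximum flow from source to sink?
Maximum flow = 7

Max flow: 7

Flow assignment:
  0 → 1: 7/13
  1 → 2: 7/10
  2 → 3: 7/18
  3 → 4: 7/9
  4 → 5: 7/20
  5 → 11: 7/8
  11 → 12: 7/7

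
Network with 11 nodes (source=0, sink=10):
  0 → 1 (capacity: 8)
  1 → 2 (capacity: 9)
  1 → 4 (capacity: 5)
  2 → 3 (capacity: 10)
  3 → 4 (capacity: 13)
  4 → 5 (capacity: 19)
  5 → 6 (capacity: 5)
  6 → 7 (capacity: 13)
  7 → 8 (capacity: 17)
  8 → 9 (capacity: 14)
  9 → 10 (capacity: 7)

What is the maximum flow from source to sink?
Maximum flow = 5

Max flow: 5

Flow assignment:
  0 → 1: 5/8
  1 → 2: 3/9
  1 → 4: 2/5
  2 → 3: 3/10
  3 → 4: 3/13
  4 → 5: 5/19
  5 → 6: 5/5
  6 → 7: 5/13
  7 → 8: 5/17
  8 → 9: 5/14
  9 → 10: 5/7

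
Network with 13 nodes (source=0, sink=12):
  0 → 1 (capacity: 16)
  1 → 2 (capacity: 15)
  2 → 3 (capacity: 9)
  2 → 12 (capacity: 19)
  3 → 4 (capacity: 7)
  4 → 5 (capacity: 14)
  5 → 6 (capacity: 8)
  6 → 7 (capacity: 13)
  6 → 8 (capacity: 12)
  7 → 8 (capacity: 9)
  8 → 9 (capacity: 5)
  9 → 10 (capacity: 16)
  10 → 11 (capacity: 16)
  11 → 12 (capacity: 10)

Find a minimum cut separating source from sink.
Min cut value = 15, edges: (1,2)

Min cut value: 15
Partition: S = [0, 1], T = [2, 3, 4, 5, 6, 7, 8, 9, 10, 11, 12]
Cut edges: (1,2)

By max-flow min-cut theorem, max flow = min cut = 15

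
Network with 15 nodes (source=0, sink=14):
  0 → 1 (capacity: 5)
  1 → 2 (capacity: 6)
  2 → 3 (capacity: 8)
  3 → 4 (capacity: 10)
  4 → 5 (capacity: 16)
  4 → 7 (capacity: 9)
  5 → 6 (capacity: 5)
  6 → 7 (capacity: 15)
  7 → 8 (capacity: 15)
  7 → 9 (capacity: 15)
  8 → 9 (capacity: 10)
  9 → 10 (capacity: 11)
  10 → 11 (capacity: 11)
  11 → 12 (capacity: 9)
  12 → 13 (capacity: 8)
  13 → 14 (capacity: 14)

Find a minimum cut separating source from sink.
Min cut value = 5, edges: (0,1)

Min cut value: 5
Partition: S = [0], T = [1, 2, 3, 4, 5, 6, 7, 8, 9, 10, 11, 12, 13, 14]
Cut edges: (0,1)

By max-flow min-cut theorem, max flow = min cut = 5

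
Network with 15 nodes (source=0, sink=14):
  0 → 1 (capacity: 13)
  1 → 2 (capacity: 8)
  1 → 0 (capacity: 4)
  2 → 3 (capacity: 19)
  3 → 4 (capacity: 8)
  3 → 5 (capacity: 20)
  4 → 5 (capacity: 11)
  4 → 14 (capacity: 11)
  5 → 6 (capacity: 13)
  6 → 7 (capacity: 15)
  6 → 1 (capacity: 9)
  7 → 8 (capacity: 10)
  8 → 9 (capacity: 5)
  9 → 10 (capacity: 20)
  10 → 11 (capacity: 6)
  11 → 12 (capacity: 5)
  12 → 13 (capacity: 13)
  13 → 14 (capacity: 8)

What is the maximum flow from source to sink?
Maximum flow = 8

Max flow: 8

Flow assignment:
  0 → 1: 8/13
  1 → 2: 8/8
  2 → 3: 8/19
  3 → 4: 8/8
  4 → 14: 8/11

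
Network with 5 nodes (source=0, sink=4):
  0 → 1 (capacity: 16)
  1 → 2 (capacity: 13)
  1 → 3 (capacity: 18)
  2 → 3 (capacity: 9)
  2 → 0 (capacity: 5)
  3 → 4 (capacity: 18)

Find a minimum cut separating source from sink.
Min cut value = 16, edges: (0,1)

Min cut value: 16
Partition: S = [0], T = [1, 2, 3, 4]
Cut edges: (0,1)

By max-flow min-cut theorem, max flow = min cut = 16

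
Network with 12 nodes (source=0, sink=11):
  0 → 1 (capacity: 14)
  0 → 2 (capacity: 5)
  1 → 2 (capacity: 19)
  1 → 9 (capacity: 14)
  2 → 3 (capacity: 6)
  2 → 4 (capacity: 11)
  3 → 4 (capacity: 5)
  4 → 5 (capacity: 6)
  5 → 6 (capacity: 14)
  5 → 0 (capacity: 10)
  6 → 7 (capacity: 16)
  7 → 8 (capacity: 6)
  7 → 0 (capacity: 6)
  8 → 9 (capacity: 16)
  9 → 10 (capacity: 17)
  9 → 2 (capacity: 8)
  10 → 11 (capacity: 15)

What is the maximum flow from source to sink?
Maximum flow = 15

Max flow: 15

Flow assignment:
  0 → 1: 10/14
  0 → 2: 5/5
  1 → 9: 10/14
  2 → 4: 5/11
  4 → 5: 5/6
  5 → 6: 5/14
  6 → 7: 5/16
  7 → 8: 5/6
  8 → 9: 5/16
  9 → 10: 15/17
  10 → 11: 15/15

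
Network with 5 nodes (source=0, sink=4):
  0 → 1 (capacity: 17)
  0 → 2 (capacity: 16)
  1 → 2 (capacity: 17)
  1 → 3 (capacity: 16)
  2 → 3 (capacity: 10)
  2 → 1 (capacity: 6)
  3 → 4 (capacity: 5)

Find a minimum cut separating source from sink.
Min cut value = 5, edges: (3,4)

Min cut value: 5
Partition: S = [0, 1, 2, 3], T = [4]
Cut edges: (3,4)

By max-flow min-cut theorem, max flow = min cut = 5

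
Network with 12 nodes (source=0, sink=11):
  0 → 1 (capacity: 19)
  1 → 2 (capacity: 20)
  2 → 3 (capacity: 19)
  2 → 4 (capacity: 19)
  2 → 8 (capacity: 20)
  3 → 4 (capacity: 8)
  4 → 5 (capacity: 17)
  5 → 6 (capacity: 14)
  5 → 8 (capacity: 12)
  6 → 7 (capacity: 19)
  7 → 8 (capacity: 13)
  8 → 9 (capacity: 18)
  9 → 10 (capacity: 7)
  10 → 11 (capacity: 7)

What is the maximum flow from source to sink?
Maximum flow = 7

Max flow: 7

Flow assignment:
  0 → 1: 7/19
  1 → 2: 7/20
  2 → 8: 7/20
  8 → 9: 7/18
  9 → 10: 7/7
  10 → 11: 7/7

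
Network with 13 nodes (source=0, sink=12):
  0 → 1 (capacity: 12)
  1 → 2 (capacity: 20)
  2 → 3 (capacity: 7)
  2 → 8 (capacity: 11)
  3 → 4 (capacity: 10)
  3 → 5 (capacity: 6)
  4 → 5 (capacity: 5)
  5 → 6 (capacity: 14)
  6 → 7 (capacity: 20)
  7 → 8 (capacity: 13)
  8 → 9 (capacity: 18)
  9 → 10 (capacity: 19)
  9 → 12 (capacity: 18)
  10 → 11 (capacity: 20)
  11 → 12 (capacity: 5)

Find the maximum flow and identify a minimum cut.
Max flow = 12, Min cut edges: (0,1)

Maximum flow: 12
Minimum cut: (0,1)
Partition: S = [0], T = [1, 2, 3, 4, 5, 6, 7, 8, 9, 10, 11, 12]

Max-flow min-cut theorem verified: both equal 12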